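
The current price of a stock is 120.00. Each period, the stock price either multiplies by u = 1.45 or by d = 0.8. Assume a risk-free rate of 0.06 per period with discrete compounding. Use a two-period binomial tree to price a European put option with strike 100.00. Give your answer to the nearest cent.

Risk-neutral probability p = (1 + 0.06 − 0.8)/(1.45 − 0.8) = 0.2600/0.6500 = 0.4000
Terminal stock prices: S_uu = 252.3, S_ud = 139.2, S_dd = 76.8
Terminal payoffs (K − S): max(-152.3, 0) = 0, max(-39.2, 0) = 0, max(23.2, 0) = 23.2
Node u (S = 174): V_u = 1/1.06·[0.4000·0.0000 + 0.6000·0.0000] = 0.0000
Node d (S = 96): V_d = 1/1.06·[0.4000·0.0000 + 0.6000·23.2000] = 13.1321
Node 0 (S = 120): V_0 = 1/1.06·[0.4000·0.0000 + 0.6000·13.1321] = 7.4333

7.43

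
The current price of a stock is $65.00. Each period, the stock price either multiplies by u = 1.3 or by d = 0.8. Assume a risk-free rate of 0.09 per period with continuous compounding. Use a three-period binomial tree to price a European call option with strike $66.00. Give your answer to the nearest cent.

$19.08

Risk-neutral probability p = (e^0.09 − 0.8)/(1.3 − 0.8) = 0.2942/0.5000 = 0.5883
Terminal stock prices: S_uuu = 142.8, S_uud = 87.88, S_udd = 54.08, S_ddd = 33.28
Terminal payoffs (S − K): max(76.81, 0) = 76.81, max(21.88, 0) = 21.88, max(-11.92, 0) = 0, max(-32.72, 0) = 0
Node uu (S = 109.9): V_uu = e^(−0.09)·[0.5883·76.8050 + 0.4117·21.8800] = 49.5305
Node ud (S = 67.6): V_ud = e^(−0.09)·[0.5883·21.8800 + 0.4117·0.0000] = 11.7651
Node dd (S = 41.6): V_dd = e^(−0.09)·[0.5883·0.0000 + 0.4117·0.0000] = 0.0000
Node u (S = 84.5): V_u = e^(−0.09)·[0.5883·49.5305 + 0.4117·11.7651] = 31.0594
Node d (S = 52): V_d = e^(−0.09)·[0.5883·11.7651 + 0.4117·0.0000] = 6.3262
Node 0 (S = 65): V_0 = e^(−0.09)·[0.5883·31.0594 + 0.4117·6.3262] = 19.0810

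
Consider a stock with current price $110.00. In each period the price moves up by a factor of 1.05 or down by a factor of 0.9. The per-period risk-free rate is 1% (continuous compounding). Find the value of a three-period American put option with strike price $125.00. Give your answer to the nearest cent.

$15.00

Risk-neutral probability p = (e^0.01 − 0.9)/(1.05 − 0.9) = 0.1101/0.1500 = 0.7337
Terminal stock prices: S_uuu = 127.3, S_uud = 109.1, S_udd = 93.56, S_ddd = 80.19
Terminal payoffs (K − S): max(-2.339, 0) = 0, max(15.85, 0) = 15.85, max(31.44, 0) = 31.44, max(44.81, 0) = 44.81
Node uu (S = 121.3): continuation = e^(−0.01)·[0.7337·0.0000 + 0.2663·15.8525] = 4.1800; exercise value = 3.7250 ≤ continuation, so V_uu = 4.1800
Node ud (S = 104): continuation = e^(−0.01)·[0.7337·15.8525 + 0.2663·31.4450] = 19.8062; exercise value = 21.0500 > continuation, so V_ud = 21.0500 (exercise)
Node dd (S = 89.1): continuation = e^(−0.01)·[0.7337·31.4450 + 0.2663·44.8100] = 34.6562; exercise value = 35.9000 > continuation, so V_dd = 35.9000 (exercise)
Node u (S = 115.5): continuation = e^(−0.01)·[0.7337·4.1800 + 0.2663·21.0500] = 8.5867; exercise value = 9.5000 > continuation, so V_u = 9.5000 (exercise)
Node d (S = 99): continuation = e^(−0.01)·[0.7337·21.0500 + 0.2663·35.9000] = 24.7562; exercise value = 26.0000 > continuation, so V_d = 26.0000 (exercise)
Node 0 (S = 110): continuation = e^(−0.01)·[0.7337·9.5000 + 0.2663·26.0000] = 13.7562; exercise value = 15.0000 > continuation, so V_0 = 15.0000 (exercise)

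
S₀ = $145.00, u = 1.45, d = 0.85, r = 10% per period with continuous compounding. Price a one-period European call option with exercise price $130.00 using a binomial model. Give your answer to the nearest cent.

$30.88

Risk-neutral probability p = (e^0.1 − 0.85)/(1.45 − 0.85) = 0.2552/0.6000 = 0.4253
Terminal stock prices: S_u = 210.2, S_d = 123.2
Terminal payoffs (S − K): max(80.25, 0) = 80.25, max(-6.75, 0) = 0
Node 0 (S = 145): V_0 = e^(−0.1)·[0.4253·80.2500 + 0.5747·0.0000] = 30.8813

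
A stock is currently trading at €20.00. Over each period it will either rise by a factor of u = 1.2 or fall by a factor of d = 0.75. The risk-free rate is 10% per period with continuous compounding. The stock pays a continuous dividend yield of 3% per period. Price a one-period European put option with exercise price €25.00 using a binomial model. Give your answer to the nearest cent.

Per-period risk-free factor R = e^0.1 = 1.1052; dividend-adjusted growth = e^(0.1−0.03) = 1.0725.
Risk-neutral probability p = (1.0725 − 0.75)/(1.2 − 0.75) = 0.3225/0.4500 = 0.7167
Terminal stock prices: S_u = 24, S_d = 15
Terminal payoffs (K − S): max(1, 0) = 1, max(10, 0) = 10
Node 0 (S = 20): V_0 = e^(−0.1)·[0.7167·1.0000 + 0.2833·10.0000] = 3.2120

€3.21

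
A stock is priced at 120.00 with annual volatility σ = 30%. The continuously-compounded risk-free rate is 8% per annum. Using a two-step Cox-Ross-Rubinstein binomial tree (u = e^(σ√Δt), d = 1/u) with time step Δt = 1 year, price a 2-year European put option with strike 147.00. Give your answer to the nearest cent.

24.57

CRR parameters: u = e^(σ√Δt) = e^(0.3·√1) = 1.3499, d = 1/u = 0.7408
Per-period rate: rΔt = 0.08·1 = 0.08, so R = e^0.08 = 1.0833
Risk-neutral probability p = (e^0.08 − 0.7408)/(1.3499 − 0.7408) = 0.3425/0.6090 = 0.5623
Terminal stock prices: S_uu = 218.7, S_ud = 120, S_dd = 65.86
Terminal payoffs (K − S): max(-71.65, 0) = 0, max(27, 0) = 27, max(81.14, 0) = 81.14
Node u (S = 162): V_u = e^(−0.08)·[0.5623·0.0000 + 0.4377·27.0000] = 10.9091
Node d (S = 88.9): V_d = e^(−0.08)·[0.5623·27.0000 + 0.4377·81.1426] = 46.7999
Node 0 (S = 120): V_0 = e^(−0.08)·[0.5623·10.9091 + 0.4377·46.7999] = 24.5717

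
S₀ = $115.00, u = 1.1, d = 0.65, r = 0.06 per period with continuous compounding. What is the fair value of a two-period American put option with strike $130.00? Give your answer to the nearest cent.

Risk-neutral probability p = (e^0.06 − 0.65)/(1.1 − 0.65) = 0.4118/0.4500 = 0.9152
Terminal stock prices: S_uu = 139.2, S_ud = 82.23, S_dd = 48.59
Terminal payoffs (K − S): max(-9.15, 0) = 0, max(47.77, 0) = 47.77, max(81.41, 0) = 81.41
Node u (S = 126.5): continuation = e^(−0.06)·[0.9152·0.0000 + 0.0848·47.7750] = 3.8157; exercise value = 3.5000 ≤ continuation, so V_u = 3.8157
Node d (S = 74.75): continuation = e^(−0.06)·[0.9152·47.7750 + 0.0848·81.4125] = 47.6794; exercise value = 55.2500 > continuation, so V_d = 55.2500 (exercise)
Node 0 (S = 115): continuation = e^(−0.06)·[0.9152·3.8157 + 0.0848·55.2500] = 7.7015; exercise value = 15.0000 > continuation, so V_0 = 15.0000 (exercise)

$15.00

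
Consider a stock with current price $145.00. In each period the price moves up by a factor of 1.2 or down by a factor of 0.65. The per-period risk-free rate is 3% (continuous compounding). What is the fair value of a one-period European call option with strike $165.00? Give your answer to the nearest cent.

Risk-neutral probability p = (e^0.03 − 0.65)/(1.2 − 0.65) = 0.3805/0.5500 = 0.6917
Terminal stock prices: S_u = 174, S_d = 94.25
Terminal payoffs (S − K): max(9, 0) = 9, max(-70.75, 0) = 0
Node 0 (S = 145): V_0 = e^(−0.03)·[0.6917·9.0000 + 0.3083·0.0000] = 6.0416

$6.04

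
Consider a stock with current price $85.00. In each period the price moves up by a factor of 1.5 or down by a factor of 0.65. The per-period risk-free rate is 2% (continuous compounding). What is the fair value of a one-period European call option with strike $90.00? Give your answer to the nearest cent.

$16.01

Risk-neutral probability p = (e^0.02 − 0.65)/(1.5 − 0.65) = 0.3702/0.8500 = 0.4355
Terminal stock prices: S_u = 127.5, S_d = 55.25
Terminal payoffs (S − K): max(37.5, 0) = 37.5, max(-34.75, 0) = 0
Node 0 (S = 85): V_0 = e^(−0.02)·[0.4355·37.5000 + 0.5645·0.0000] = 16.0090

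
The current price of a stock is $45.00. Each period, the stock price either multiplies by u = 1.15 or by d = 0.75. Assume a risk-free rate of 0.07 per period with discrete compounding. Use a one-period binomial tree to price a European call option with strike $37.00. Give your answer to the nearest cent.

$11.03

Risk-neutral probability p = (1 + 0.07 − 0.75)/(1.15 − 0.75) = 0.3200/0.4000 = 0.8000
Terminal stock prices: S_u = 51.75, S_d = 33.75
Terminal payoffs (S − K): max(14.75, 0) = 14.75, max(-3.25, 0) = 0
Node 0 (S = 45): V_0 = 1/1.07·[0.8000·14.7500 + 0.2000·0.0000] = 11.0280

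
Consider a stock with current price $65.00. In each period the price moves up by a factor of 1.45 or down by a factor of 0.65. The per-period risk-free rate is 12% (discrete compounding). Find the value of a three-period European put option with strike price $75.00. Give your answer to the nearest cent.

$10.36

Risk-neutral probability p = (1 + 0.12 − 0.65)/(1.45 − 0.65) = 0.4700/0.8000 = 0.5875
Terminal stock prices: S_uuu = 198.2, S_uud = 88.83, S_udd = 39.82, S_ddd = 17.85
Terminal payoffs (K − S): max(-123.2, 0) = 0, max(-13.83, 0) = 0, max(35.18, 0) = 35.18, max(57.15, 0) = 57.15
Node uu (S = 136.7): V_uu = 1/1.12·[0.5875·0.0000 + 0.4125·0.0000] = 0.0000
Node ud (S = 61.26): V_ud = 1/1.12·[0.5875·0.0000 + 0.4125·35.1794] = 12.9567
Node dd (S = 27.46): V_dd = 1/1.12·[0.5875·35.1794 + 0.4125·57.1494] = 39.5018
Node u (S = 94.25): V_u = 1/1.12·[0.5875·0.0000 + 0.4125·12.9567] = 4.7720
Node d (S = 42.25): V_d = 1/1.12·[0.5875·12.9567 + 0.4125·39.5018] = 21.3451
Node 0 (S = 65): V_0 = 1/1.12·[0.5875·4.7720 + 0.4125·21.3451] = 10.3647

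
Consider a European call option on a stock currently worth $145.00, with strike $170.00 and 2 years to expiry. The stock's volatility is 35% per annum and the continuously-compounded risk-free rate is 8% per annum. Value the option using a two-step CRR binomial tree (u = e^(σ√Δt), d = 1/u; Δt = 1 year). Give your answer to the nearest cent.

CRR parameters: u = e^(σ√Δt) = e^(0.35·√1) = 1.4191, d = 1/u = 0.7047
Per-period rate: rΔt = 0.08·1 = 0.08, so R = e^0.08 = 1.0833
Risk-neutral probability p = (e^0.08 − 0.7047)/(1.4191 − 0.7047) = 0.3786/0.7144 = 0.5300
Terminal stock prices: S_uu = 292, S_ud = 145, S_dd = 72
Terminal payoffs (S − K): max(122, 0) = 122, max(-25, 0) = 0, max(-98, 0) = 0
Node u (S = 205.8): V_u = e^(−0.08)·[0.5300·121.9941 + 0.4700·0.0000] = 59.6823
Node d (S = 102.2): V_d = e^(−0.08)·[0.5300·0.0000 + 0.4700·0.0000] = 0.0000
Node 0 (S = 145): V_0 = e^(−0.08)·[0.5300·59.6823 + 0.4700·0.0000] = 29.1980

$29.20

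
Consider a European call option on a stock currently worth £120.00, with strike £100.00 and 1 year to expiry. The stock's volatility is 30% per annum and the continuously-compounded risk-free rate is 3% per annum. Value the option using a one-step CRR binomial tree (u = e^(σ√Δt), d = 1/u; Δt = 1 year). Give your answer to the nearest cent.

CRR parameters: u = e^(σ√Δt) = e^(0.3·√1) = 1.3499, d = 1/u = 0.7408
Per-period rate: rΔt = 0.03·1 = 0.03, so R = e^0.03 = 1.0305
Risk-neutral probability p = (e^0.03 − 0.7408)/(1.3499 − 0.7408) = 0.2896/0.6090 = 0.4756
Terminal stock prices: S_u = 162, S_d = 88.9
Terminal payoffs (S − K): max(61.98, 0) = 61.98, max(-11.1, 0) = 0
Node 0 (S = 120): V_0 = e^(−0.03)·[0.4756·61.9831 + 0.5244·0.0000] = 28.6056

£28.61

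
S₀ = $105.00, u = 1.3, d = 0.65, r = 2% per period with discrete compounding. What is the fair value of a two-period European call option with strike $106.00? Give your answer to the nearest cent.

Risk-neutral probability p = (1 + 0.02 − 0.65)/(1.3 − 0.65) = 0.3700/0.6500 = 0.5692
Terminal stock prices: S_uu = 177.5, S_ud = 88.73, S_dd = 44.36
Terminal payoffs (S − K): max(71.45, 0) = 71.45, max(-17.27, 0) = 0, max(-61.64, 0) = 0
Node u (S = 136.5): V_u = 1/1.02·[0.5692·71.4500 + 0.4308·0.0000] = 39.8741
Node d (S = 68.25): V_d = 1/1.02·[0.5692·0.0000 + 0.4308·0.0000] = 0.0000
Node 0 (S = 105): V_0 = 1/1.02·[0.5692·39.8741 + 0.4308·0.0000] = 22.2525

$22.25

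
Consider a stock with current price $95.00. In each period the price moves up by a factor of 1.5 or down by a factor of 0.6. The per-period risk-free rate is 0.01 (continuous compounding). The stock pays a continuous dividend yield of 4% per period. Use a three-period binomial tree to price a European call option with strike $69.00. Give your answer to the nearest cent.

Per-period risk-free factor R = e^0.01 = 1.0101; dividend-adjusted growth = e^(0.01−0.04) = 0.9704.
Risk-neutral probability p = (0.9704 − 0.6)/(1.5 − 0.6) = 0.3704/0.9000 = 0.4116
Terminal stock prices: S_uuu = 320.6, S_uud = 128.2, S_udd = 51.3, S_ddd = 20.52
Terminal payoffs (S − K): max(251.6, 0) = 251.6, max(59.25, 0) = 59.25, max(-17.7, 0) = 0, max(-48.48, 0) = 0
Node uu (S = 213.8): V_uu = e^(−0.01)·[0.4116·251.6250 + 0.5884·59.2500] = 137.0553
Node ud (S = 85.5): V_ud = e^(−0.01)·[0.4116·59.2500 + 0.5884·0.0000] = 24.1450
Node dd (S = 34.2): V_dd = e^(−0.01)·[0.4116·0.0000 + 0.5884·0.0000] = 0.0000
Node u (S = 142.5): V_u = e^(−0.01)·[0.4116·137.0553 + 0.5884·24.1450] = 69.9169
Node d (S = 57): V_d = e^(−0.01)·[0.4116·24.1450 + 0.5884·0.0000] = 9.8393
Node 0 (S = 95): V_0 = e^(−0.01)·[0.4116·69.9169 + 0.5884·9.8393] = 34.2237

$34.22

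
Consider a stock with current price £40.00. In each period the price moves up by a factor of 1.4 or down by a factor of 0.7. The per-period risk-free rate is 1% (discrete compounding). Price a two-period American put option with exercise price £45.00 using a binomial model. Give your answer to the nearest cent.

Risk-neutral probability p = (1 + 0.01 − 0.7)/(1.4 − 0.7) = 0.3100/0.7000 = 0.4429
Terminal stock prices: S_uu = 78.4, S_ud = 39.2, S_dd = 19.6
Terminal payoffs (K − S): max(-33.4, 0) = 0, max(5.8, 0) = 5.8, max(25.4, 0) = 25.4
Node u (S = 56): continuation = 1/1.01·[0.4429·0.0000 + 0.5571·5.8000] = 3.1994; exercise value = 0.0000 ≤ continuation, so V_u = 3.1994
Node d (S = 28): continuation = 1/1.01·[0.4429·5.8000 + 0.5571·25.4000] = 16.5545; exercise value = 17.0000 > continuation, so V_d = 17.0000 (exercise)
Node 0 (S = 40): continuation = 1/1.01·[0.4429·3.1994 + 0.5571·17.0000] = 10.7805; exercise value = 5.0000 ≤ continuation, so V_0 = 10.7805

£10.78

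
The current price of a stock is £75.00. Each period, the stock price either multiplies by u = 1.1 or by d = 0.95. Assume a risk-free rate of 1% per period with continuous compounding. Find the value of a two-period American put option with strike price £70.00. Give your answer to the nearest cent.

£0.82

Risk-neutral probability p = (e^0.01 − 0.95)/(1.1 − 0.95) = 0.0601/0.1500 = 0.4003
Terminal stock prices: S_uu = 90.75, S_ud = 78.38, S_dd = 67.69
Terminal payoffs (K − S): max(-20.75, 0) = 0, max(-8.375, 0) = 0, max(2.312, 0) = 2.312
Node u (S = 82.5): continuation = e^(−0.01)·[0.4003·0.0000 + 0.5997·0.0000] = 0.0000; exercise value = 0.0000 ≤ continuation, so V_u = 0.0000
Node d (S = 71.25): continuation = e^(−0.01)·[0.4003·0.0000 + 0.5997·2.3125] = 1.3729; exercise value = 0.0000 ≤ continuation, so V_d = 1.3729
Node 0 (S = 75): continuation = e^(−0.01)·[0.4003·0.0000 + 0.5997·1.3729] = 0.8151; exercise value = 0.0000 ≤ continuation, so V_0 = 0.8151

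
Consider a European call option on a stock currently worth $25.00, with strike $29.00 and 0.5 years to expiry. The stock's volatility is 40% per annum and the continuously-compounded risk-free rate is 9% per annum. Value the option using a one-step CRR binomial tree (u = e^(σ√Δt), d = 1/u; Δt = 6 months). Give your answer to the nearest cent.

CRR parameters: u = e^(σ√Δt) = e^(0.4·√0.5) = 1.3269, d = 1/u = 0.7536
Per-period rate: rΔt = 0.09·0.5 = 0.045, so R = e^0.045 = 1.0460
Risk-neutral probability p = (e^0.045 − 0.7536)/(1.3269 − 0.7536) = 0.2924/0.5733 = 0.5100
Terminal stock prices: S_u = 33.17, S_d = 18.84
Terminal payoffs (S − K): max(4.172, 0) = 4.172, max(-10.16, 0) = 0
Node 0 (S = 25): V_0 = e^(−0.045)·[0.5100·4.1724 + 0.4900·0.0000] = 2.0345

$2.03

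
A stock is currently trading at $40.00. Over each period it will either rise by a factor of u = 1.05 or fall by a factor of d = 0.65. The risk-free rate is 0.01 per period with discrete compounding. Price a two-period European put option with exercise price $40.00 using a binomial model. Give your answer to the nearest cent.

Risk-neutral probability p = (1 + 0.01 − 0.65)/(1.05 − 0.65) = 0.3600/0.4000 = 0.9000
Terminal stock prices: S_uu = 44.1, S_ud = 27.3, S_dd = 16.9
Terminal payoffs (K − S): max(-4.1, 0) = 0, max(12.7, 0) = 12.7, max(23.1, 0) = 23.1
Node u (S = 42): V_u = 1/1.01·[0.9000·0.0000 + 0.1000·12.7000] = 1.2574
Node d (S = 26): V_d = 1/1.01·[0.9000·12.7000 + 0.1000·23.1000] = 13.6040
Node 0 (S = 40): V_0 = 1/1.01·[0.9000·1.2574 + 0.1000·13.6040] = 2.4674

$2.47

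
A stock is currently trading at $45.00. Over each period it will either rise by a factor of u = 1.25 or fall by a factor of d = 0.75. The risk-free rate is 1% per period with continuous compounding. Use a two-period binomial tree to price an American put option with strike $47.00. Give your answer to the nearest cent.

$7.47

Risk-neutral probability p = (e^0.01 − 0.75)/(1.25 − 0.75) = 0.2601/0.5000 = 0.5201
Terminal stock prices: S_uu = 70.31, S_ud = 42.19, S_dd = 25.31
Terminal payoffs (K − S): max(-23.31, 0) = 0, max(4.812, 0) = 4.812, max(21.69, 0) = 21.69
Node u (S = 56.25): continuation = e^(−0.01)·[0.5201·0.0000 + 0.4799·4.8125] = 2.2865; exercise value = 0.0000 ≤ continuation, so V_u = 2.2865
Node d (S = 33.75): continuation = e^(−0.01)·[0.5201·4.8125 + 0.4799·21.6875] = 12.7823; exercise value = 13.2500 > continuation, so V_d = 13.2500 (exercise)
Node 0 (S = 45): continuation = e^(−0.01)·[0.5201·2.2865 + 0.4799·13.2500] = 7.4728; exercise value = 2.0000 ≤ continuation, so V_0 = 7.4728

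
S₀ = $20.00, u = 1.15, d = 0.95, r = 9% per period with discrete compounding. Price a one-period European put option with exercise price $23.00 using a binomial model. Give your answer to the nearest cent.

$1.10

Risk-neutral probability p = (1 + 0.09 − 0.95)/(1.15 − 0.95) = 0.1400/0.2000 = 0.7000
Terminal stock prices: S_u = 23, S_d = 19
Terminal payoffs (K − S): max(0, 0) = 0, max(4, 0) = 4
Node 0 (S = 20): V_0 = 1/1.09·[0.7000·0.0000 + 0.3000·4.0000] = 1.1009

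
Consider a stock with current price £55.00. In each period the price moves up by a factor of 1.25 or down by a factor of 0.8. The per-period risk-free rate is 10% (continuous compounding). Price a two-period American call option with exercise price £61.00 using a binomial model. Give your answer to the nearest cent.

Risk-neutral probability p = (e^0.1 − 0.8)/(1.25 − 0.8) = 0.3052/0.4500 = 0.6782
Terminal stock prices: S_uu = 85.94, S_ud = 55, S_dd = 35.2
Terminal payoffs (S − K): max(24.94, 0) = 24.94, max(-6, 0) = 0, max(-25.8, 0) = 0
Node u (S = 68.75): continuation = e^(−0.1)·[0.6782·24.9375 + 0.3218·0.0000] = 15.3022; exercise value = 7.7500 ≤ continuation, so V_u = 15.3022
Node d (S = 44): continuation = e^(−0.1)·[0.6782·0.0000 + 0.3218·0.0000] = 0.0000; exercise value = 0.0000 ≤ continuation, so V_d = 0.0000
Node 0 (S = 55): continuation = e^(−0.1)·[0.6782·15.3022 + 0.3218·0.0000] = 9.3898; exercise value = 0.0000 ≤ continuation, so V_0 = 9.3898

£9.39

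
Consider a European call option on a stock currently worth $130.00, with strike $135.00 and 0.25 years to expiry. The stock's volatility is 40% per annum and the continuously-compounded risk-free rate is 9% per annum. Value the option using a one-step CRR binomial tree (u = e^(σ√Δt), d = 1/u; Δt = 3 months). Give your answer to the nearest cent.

CRR parameters: u = e^(σ√Δt) = e^(0.4·√0.25) = 1.2214, d = 1/u = 0.8187
Per-period rate: rΔt = 0.09·0.25 = 0.0225, so R = e^0.0225 = 1.0228
Risk-neutral probability p = (e^0.0225 − 0.8187)/(1.2214 − 0.8187) = 0.2040/0.4027 = 0.5067
Terminal stock prices: S_u = 158.8, S_d = 106.4
Terminal payoffs (S − K): max(23.78, 0) = 23.78, max(-28.57, 0) = 0
Node 0 (S = 130): V_0 = e^(−0.0225)·[0.5067·23.7824 + 0.4933·0.0000] = 11.7819

$11.78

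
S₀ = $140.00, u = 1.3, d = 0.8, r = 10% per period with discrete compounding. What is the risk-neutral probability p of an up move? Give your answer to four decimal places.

Risk-neutral probability p = (1 + 0.1 − 0.8)/(1.3 − 0.8) = 0.3000/0.5000 = 0.6000

p = 0.6000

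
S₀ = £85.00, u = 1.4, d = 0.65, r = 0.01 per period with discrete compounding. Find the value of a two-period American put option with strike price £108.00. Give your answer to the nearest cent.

£34.66

Risk-neutral probability p = (1 + 0.01 − 0.65)/(1.4 − 0.65) = 0.3600/0.7500 = 0.4800
Terminal stock prices: S_uu = 166.6, S_ud = 77.35, S_dd = 35.91
Terminal payoffs (K − S): max(-58.6, 0) = 0, max(30.65, 0) = 30.65, max(72.09, 0) = 72.09
Node u (S = 119): continuation = 1/1.01·[0.4800·0.0000 + 0.5200·30.6500] = 15.7802; exercise value = 0.0000 ≤ continuation, so V_u = 15.7802
Node d (S = 55.25): continuation = 1/1.01·[0.4800·30.6500 + 0.5200·72.0875] = 51.6807; exercise value = 52.7500 > continuation, so V_d = 52.7500 (exercise)
Node 0 (S = 85): continuation = 1/1.01·[0.4800·15.7802 + 0.5200·52.7500] = 34.6579; exercise value = 23.0000 ≤ continuation, so V_0 = 34.6579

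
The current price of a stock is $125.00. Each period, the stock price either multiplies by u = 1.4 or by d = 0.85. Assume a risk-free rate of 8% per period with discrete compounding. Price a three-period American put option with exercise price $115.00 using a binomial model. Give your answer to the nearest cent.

$7.16

Risk-neutral probability p = (1 + 0.08 − 0.85)/(1.4 − 0.85) = 0.2300/0.5500 = 0.4182
Terminal stock prices: S_uuu = 343, S_uud = 208.2, S_udd = 126.4, S_ddd = 76.77
Terminal payoffs (K − S): max(-228, 0) = 0, max(-93.25, 0) = 0, max(-11.44, 0) = 0, max(38.23, 0) = 38.23
Node uu (S = 245): continuation = 1/1.08·[0.4182·0.0000 + 0.5818·0.0000] = 0.0000; exercise value = 0.0000 ≤ continuation, so V_uu = 0.0000
Node ud (S = 148.8): continuation = 1/1.08·[0.4182·0.0000 + 0.5818·0.0000] = 0.0000; exercise value = 0.0000 ≤ continuation, so V_ud = 0.0000
Node dd (S = 90.31): continuation = 1/1.08·[0.4182·0.0000 + 0.5818·38.2344] = 20.5976; exercise value = 24.6875 > continuation, so V_dd = 24.6875 (exercise)
Node u (S = 175): continuation = 1/1.08·[0.4182·0.0000 + 0.5818·0.0000] = 0.0000; exercise value = 0.0000 ≤ continuation, so V_u = 0.0000
Node d (S = 106.2): continuation = 1/1.08·[0.4182·0.0000 + 0.5818·24.6875] = 13.2997; exercise value = 8.7500 ≤ continuation, so V_d = 13.2997
Node 0 (S = 125): continuation = 1/1.08·[0.4182·0.0000 + 0.5818·13.2997] = 7.1648; exercise value = 0.0000 ≤ continuation, so V_0 = 7.1648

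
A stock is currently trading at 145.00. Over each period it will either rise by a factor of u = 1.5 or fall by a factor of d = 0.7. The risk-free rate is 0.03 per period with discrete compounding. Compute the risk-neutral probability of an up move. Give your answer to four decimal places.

Risk-neutral probability p = (1 + 0.03 − 0.7)/(1.5 − 0.7) = 0.3300/0.8000 = 0.4125

p = 0.4125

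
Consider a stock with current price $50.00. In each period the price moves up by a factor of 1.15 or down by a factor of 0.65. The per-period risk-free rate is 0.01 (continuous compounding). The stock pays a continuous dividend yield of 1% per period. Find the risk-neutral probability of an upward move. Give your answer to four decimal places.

Per-period risk-free factor R = e^0.01 = 1.0101; dividend-adjusted growth = e^(0.01−0.01) = 1.0000.
Risk-neutral probability p = (1.0000 − 0.65)/(1.15 − 0.65) = 0.3500/0.5000 = 0.7000

p = 0.7000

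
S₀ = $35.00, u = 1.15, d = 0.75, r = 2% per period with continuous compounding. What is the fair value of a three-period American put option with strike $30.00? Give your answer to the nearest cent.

$2.03

Risk-neutral probability p = (e^0.02 − 0.75)/(1.15 − 0.75) = 0.2702/0.4000 = 0.6755
Terminal stock prices: S_uuu = 53.23, S_uud = 34.72, S_udd = 22.64, S_ddd = 14.77
Terminal payoffs (K − S): max(-23.23, 0) = 0, max(-4.716, 0) = 0, max(7.359, 0) = 7.359, max(15.23, 0) = 15.23
Node uu (S = 46.29): continuation = e^(−0.02)·[0.6755·0.0000 + 0.3245·0.0000] = 0.0000; exercise value = 0.0000 ≤ continuation, so V_uu = 0.0000
Node ud (S = 30.19): continuation = e^(−0.02)·[0.6755·0.0000 + 0.3245·7.3594] = 2.3408; exercise value = 0.0000 ≤ continuation, so V_ud = 2.3408
Node dd (S = 19.69): continuation = e^(−0.02)·[0.6755·7.3594 + 0.3245·15.2344] = 9.7185; exercise value = 10.3125 > continuation, so V_dd = 10.3125 (exercise)
Node u (S = 40.25): continuation = e^(−0.02)·[0.6755·0.0000 + 0.3245·2.3408] = 0.7445; exercise value = 0.0000 ≤ continuation, so V_u = 0.7445
Node d (S = 26.25): continuation = e^(−0.02)·[0.6755·2.3408 + 0.3245·10.3125] = 4.8300; exercise value = 3.7500 ≤ continuation, so V_d = 4.8300
Node 0 (S = 35): continuation = e^(−0.02)·[0.6755·0.7445 + 0.3245·4.8300] = 2.0293; exercise value = 0.0000 ≤ continuation, so V_0 = 2.0293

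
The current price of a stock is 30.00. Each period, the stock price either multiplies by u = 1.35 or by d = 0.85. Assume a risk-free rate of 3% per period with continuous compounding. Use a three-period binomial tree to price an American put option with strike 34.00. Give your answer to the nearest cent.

6.02

Risk-neutral probability p = (e^0.03 − 0.85)/(1.35 − 0.85) = 0.1805/0.5000 = 0.3609
Terminal stock prices: S_uuu = 73.81, S_uud = 46.47, S_udd = 29.26, S_ddd = 18.42
Terminal payoffs (K − S): max(-39.81, 0) = 0, max(-12.47, 0) = 0, max(4.739, 0) = 4.739, max(15.58, 0) = 15.58
Node uu (S = 54.68): continuation = e^(−0.03)·[0.3609·0.0000 + 0.6391·0.0000] = 0.0000; exercise value = 0.0000 ≤ continuation, so V_uu = 0.0000
Node ud (S = 34.42): continuation = e^(−0.03)·[0.3609·0.0000 + 0.6391·4.7388] = 2.9390; exercise value = 0.0000 ≤ continuation, so V_ud = 2.9390
Node dd (S = 21.67): continuation = e^(−0.03)·[0.3609·4.7388 + 0.6391·15.5763] = 11.3201; exercise value = 12.3250 > continuation, so V_dd = 12.3250 (exercise)
Node u (S = 40.5): continuation = e^(−0.03)·[0.3609·0.0000 + 0.6391·2.9390] = 1.8228; exercise value = 0.0000 ≤ continuation, so V_u = 1.8228
Node d (S = 25.5): continuation = e^(−0.03)·[0.3609·2.9390 + 0.6391·12.3250] = 8.6734; exercise value = 8.5000 ≤ continuation, so V_d = 8.6734
Node 0 (S = 30): continuation = e^(−0.03)·[0.3609·1.8228 + 0.6391·8.6734] = 6.0177; exercise value = 4.0000 ≤ continuation, so V_0 = 6.0177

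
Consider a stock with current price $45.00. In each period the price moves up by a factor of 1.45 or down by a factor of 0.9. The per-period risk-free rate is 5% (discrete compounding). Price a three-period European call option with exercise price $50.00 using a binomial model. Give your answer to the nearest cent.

$7.52

Risk-neutral probability p = (1 + 0.05 − 0.9)/(1.45 − 0.9) = 0.1500/0.5500 = 0.2727
Terminal stock prices: S_uuu = 137.2, S_uud = 85.15, S_udd = 52.85, S_ddd = 32.81
Terminal payoffs (S − K): max(87.19, 0) = 87.19, max(35.15, 0) = 35.15, max(2.853, 0) = 2.853, max(-17.19, 0) = 0
Node uu (S = 94.61): V_uu = 1/1.05·[0.2727·87.1881 + 0.7273·35.1513] = 46.9935
Node ud (S = 58.73): V_ud = 1/1.05·[0.2727·35.1513 + 0.7273·2.8525] = 11.1060
Node dd (S = 36.45): V_dd = 1/1.05·[0.2727·2.8525 + 0.7273·0.0000] = 0.7409
Node u (S = 65.25): V_u = 1/1.05·[0.2727·46.9935 + 0.7273·11.1060] = 19.8985
Node d (S = 40.5): V_d = 1/1.05·[0.2727·11.1060 + 0.7273·0.7409] = 3.3978
Node 0 (S = 45): V_0 = 1/1.05·[0.2727·19.8985 + 0.7273·3.3978] = 7.5219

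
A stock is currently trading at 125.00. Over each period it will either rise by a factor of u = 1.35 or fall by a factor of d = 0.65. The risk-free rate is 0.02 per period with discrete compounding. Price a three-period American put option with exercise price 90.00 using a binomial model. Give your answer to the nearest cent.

Risk-neutral probability p = (1 + 0.02 − 0.65)/(1.35 − 0.65) = 0.3700/0.7000 = 0.5286
Terminal stock prices: S_uuu = 307.5, S_uud = 148.1, S_udd = 71.3, S_ddd = 34.33
Terminal payoffs (K − S): max(-217.5, 0) = 0, max(-58.08, 0) = 0, max(18.7, 0) = 18.7, max(55.67, 0) = 55.67
Node uu (S = 227.8): continuation = 1/1.02·[0.5286·0.0000 + 0.4714·0.0000] = 0.0000; exercise value = 0.0000 ≤ continuation, so V_uu = 0.0000
Node ud (S = 109.7): continuation = 1/1.02·[0.5286·0.0000 + 0.4714·18.7031] = 8.6443; exercise value = 0.0000 ≤ continuation, so V_ud = 8.6443
Node dd (S = 52.81): continuation = 1/1.02·[0.5286·18.7031 + 0.4714·55.6719] = 35.4228; exercise value = 37.1875 > continuation, so V_dd = 37.1875 (exercise)
Node u (S = 168.8): continuation = 1/1.02·[0.5286·0.0000 + 0.4714·8.6443] = 3.9953; exercise value = 0.0000 ≤ continuation, so V_u = 3.9953
Node d (S = 81.25): continuation = 1/1.02·[0.5286·8.6443 + 0.4714·37.1875] = 21.6670; exercise value = 8.7500 ≤ continuation, so V_d = 21.6670
Node 0 (S = 125): continuation = 1/1.02·[0.5286·3.9953 + 0.4714·21.6670] = 12.0846; exercise value = 0.0000 ≤ continuation, so V_0 = 12.0846

12.08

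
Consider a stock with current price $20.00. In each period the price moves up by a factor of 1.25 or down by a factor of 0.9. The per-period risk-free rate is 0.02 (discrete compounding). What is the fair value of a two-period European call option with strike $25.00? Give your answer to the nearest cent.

$0.71

Risk-neutral probability p = (1 + 0.02 − 0.9)/(1.25 − 0.9) = 0.1200/0.3500 = 0.3429
Terminal stock prices: S_uu = 31.25, S_ud = 22.5, S_dd = 16.2
Terminal payoffs (S − K): max(6.25, 0) = 6.25, max(-2.5, 0) = 0, max(-8.8, 0) = 0
Node u (S = 25): V_u = 1/1.02·[0.3429·6.2500 + 0.6571·0.0000] = 2.1008
Node d (S = 18): V_d = 1/1.02·[0.3429·0.0000 + 0.6571·0.0000] = 0.0000
Node 0 (S = 20): V_0 = 1/1.02·[0.3429·2.1008 + 0.6571·0.0000] = 0.7062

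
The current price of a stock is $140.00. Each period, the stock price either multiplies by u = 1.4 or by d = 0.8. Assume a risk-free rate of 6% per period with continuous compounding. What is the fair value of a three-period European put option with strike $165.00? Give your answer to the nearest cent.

Risk-neutral probability p = (e^0.06 − 0.8)/(1.4 − 0.8) = 0.2618/0.6000 = 0.4364
Terminal stock prices: S_uuu = 384.2, S_uud = 219.5, S_udd = 125.4, S_ddd = 71.68
Terminal payoffs (K − S): max(-219.2, 0) = 0, max(-54.52, 0) = 0, max(39.56, 0) = 39.56, max(93.32, 0) = 93.32
Node uu (S = 274.4): V_uu = e^(−0.06)·[0.4364·0.0000 + 0.5636·0.0000] = 0.0000
Node ud (S = 156.8): V_ud = e^(−0.06)·[0.4364·0.0000 + 0.5636·39.5600] = 20.9978
Node dd (S = 89.6): V_dd = e^(−0.06)·[0.4364·39.5600 + 0.5636·93.3200] = 65.7911
Node u (S = 196): V_u = e^(−0.06)·[0.4364·0.0000 + 0.5636·20.9978] = 11.1453
Node d (S = 112): V_d = e^(−0.06)·[0.4364·20.9978 + 0.5636·65.7911] = 43.5506
Node 0 (S = 140): V_0 = e^(−0.06)·[0.4364·11.1453 + 0.5636·43.5506] = 27.6964

$27.70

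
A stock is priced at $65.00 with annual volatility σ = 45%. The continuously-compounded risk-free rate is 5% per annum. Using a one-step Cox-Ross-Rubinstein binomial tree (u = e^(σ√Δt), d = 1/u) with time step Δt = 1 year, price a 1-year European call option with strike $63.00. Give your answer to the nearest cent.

CRR parameters: u = e^(σ√Δt) = e^(0.45·√1) = 1.5683, d = 1/u = 0.6376
Per-period rate: rΔt = 0.05·1 = 0.05, so R = e^0.05 = 1.0513
Risk-neutral probability p = (e^0.05 − 0.6376)/(1.5683 − 0.6376) = 0.4136/0.9307 = 0.4445
Terminal stock prices: S_u = 101.9, S_d = 41.45
Terminal payoffs (S − K): max(38.94, 0) = 38.94, max(-21.55, 0) = 0
Node 0 (S = 65): V_0 = e^(−0.05)·[0.4445·38.9403 + 0.5555·0.0000] = 16.4630

$16.46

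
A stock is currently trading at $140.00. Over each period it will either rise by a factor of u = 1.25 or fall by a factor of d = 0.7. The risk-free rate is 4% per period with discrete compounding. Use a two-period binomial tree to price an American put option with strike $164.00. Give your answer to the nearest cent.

$33.29

Risk-neutral probability p = (1 + 0.04 − 0.7)/(1.25 − 0.7) = 0.3400/0.5500 = 0.6182
Terminal stock prices: S_uu = 218.8, S_ud = 122.5, S_dd = 68.6
Terminal payoffs (K − S): max(-54.75, 0) = 0, max(41.5, 0) = 41.5, max(95.4, 0) = 95.4
Node u (S = 175): continuation = 1/1.04·[0.6182·0.0000 + 0.3818·41.5000] = 15.2360; exercise value = 0.0000 ≤ continuation, so V_u = 15.2360
Node d (S = 98): continuation = 1/1.04·[0.6182·41.5000 + 0.3818·95.4000] = 59.6923; exercise value = 66.0000 > continuation, so V_d = 66.0000 (exercise)
Node 0 (S = 140): continuation = 1/1.04·[0.6182·15.2360 + 0.3818·66.0000] = 33.2871; exercise value = 24.0000 ≤ continuation, so V_0 = 33.2871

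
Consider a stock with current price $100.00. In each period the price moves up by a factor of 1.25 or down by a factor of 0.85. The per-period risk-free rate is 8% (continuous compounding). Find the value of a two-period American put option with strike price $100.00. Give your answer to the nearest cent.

$5.77

Risk-neutral probability p = (e^0.08 − 0.85)/(1.25 − 0.85) = 0.2333/0.4000 = 0.5832
Terminal stock prices: S_uu = 156.2, S_ud = 106.2, S_dd = 72.25
Terminal payoffs (K − S): max(-56.25, 0) = 0, max(-6.25, 0) = 0, max(27.75, 0) = 27.75
Node u (S = 125): continuation = e^(−0.08)·[0.5832·0.0000 + 0.4168·0.0000] = 0.0000; exercise value = 0.0000 ≤ continuation, so V_u = 0.0000
Node d (S = 85): continuation = e^(−0.08)·[0.5832·0.0000 + 0.4168·27.7500] = 10.6765; exercise value = 15.0000 > continuation, so V_d = 15.0000 (exercise)
Node 0 (S = 100): continuation = e^(−0.08)·[0.5832·0.0000 + 0.4168·15.0000] = 5.7711; exercise value = 0.0000 ≤ continuation, so V_0 = 5.7711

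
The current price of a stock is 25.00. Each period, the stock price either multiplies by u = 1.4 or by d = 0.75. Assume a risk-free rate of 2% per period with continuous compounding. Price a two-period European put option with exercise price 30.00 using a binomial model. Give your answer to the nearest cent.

6.98

Risk-neutral probability p = (e^0.02 − 0.75)/(1.4 − 0.75) = 0.2702/0.6500 = 0.4157
Terminal stock prices: S_uu = 49, S_ud = 26.25, S_dd = 14.06
Terminal payoffs (K − S): max(-19, 0) = 0, max(3.75, 0) = 3.75, max(15.94, 0) = 15.94
Node u (S = 35): V_u = e^(−0.02)·[0.4157·0.0000 + 0.5843·3.7500] = 2.1478
Node d (S = 18.75): V_d = e^(−0.02)·[0.4157·3.7500 + 0.5843·15.9375] = 10.6560
Node 0 (S = 25): V_0 = e^(−0.02)·[0.4157·2.1478 + 0.5843·10.6560] = 6.9782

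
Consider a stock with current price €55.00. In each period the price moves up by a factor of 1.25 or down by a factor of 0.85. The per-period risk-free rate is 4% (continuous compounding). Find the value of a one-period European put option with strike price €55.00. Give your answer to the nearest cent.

€4.15

Risk-neutral probability p = (e^0.04 − 0.85)/(1.25 − 0.85) = 0.1908/0.4000 = 0.4770
Terminal stock prices: S_u = 68.75, S_d = 46.75
Terminal payoffs (K − S): max(-13.75, 0) = 0, max(8.25, 0) = 8.25
Node 0 (S = 55): V_0 = e^(−0.04)·[0.4770·0.0000 + 0.5230·8.2500] = 4.1454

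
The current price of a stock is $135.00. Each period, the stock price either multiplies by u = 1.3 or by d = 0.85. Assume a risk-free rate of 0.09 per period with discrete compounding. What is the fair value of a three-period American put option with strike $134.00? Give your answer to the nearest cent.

$8.89

Risk-neutral probability p = (1 + 0.09 − 0.85)/(1.3 − 0.85) = 0.2400/0.4500 = 0.5333
Terminal stock prices: S_uuu = 296.6, S_uud = 193.9, S_udd = 126.8, S_ddd = 82.91
Terminal payoffs (K − S): max(-162.6, 0) = 0, max(-59.93, 0) = 0, max(7.201, 0) = 7.201, max(51.09, 0) = 51.09
Node uu (S = 228.2): continuation = 1/1.09·[0.5333·0.0000 + 0.4667·0.0000] = 0.0000; exercise value = 0.0000 ≤ continuation, so V_uu = 0.0000
Node ud (S = 149.2): continuation = 1/1.09·[0.5333·0.0000 + 0.4667·7.2013] = 3.0831; exercise value = 0.0000 ≤ continuation, so V_ud = 3.0831
Node dd (S = 97.54): continuation = 1/1.09·[0.5333·7.2013 + 0.4667·51.0931] = 25.3983; exercise value = 36.4625 > continuation, so V_dd = 36.4625 (exercise)
Node u (S = 175.5): continuation = 1/1.09·[0.5333·0.0000 + 0.4667·3.0831] = 1.3200; exercise value = 0.0000 ≤ continuation, so V_u = 1.3200
Node d (S = 114.8): continuation = 1/1.09·[0.5333·3.0831 + 0.4667·36.4625] = 17.1194; exercise value = 19.2500 > continuation, so V_d = 19.2500 (exercise)
Node 0 (S = 135): continuation = 1/1.09·[0.5333·1.3200 + 0.4667·19.2500] = 8.8875; exercise value = 0.0000 ≤ continuation, so V_0 = 8.8875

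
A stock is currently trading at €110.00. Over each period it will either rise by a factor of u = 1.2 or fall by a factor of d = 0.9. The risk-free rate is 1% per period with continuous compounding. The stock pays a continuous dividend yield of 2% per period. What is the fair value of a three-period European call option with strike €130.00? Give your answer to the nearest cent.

Per-period risk-free factor R = e^0.01 = 1.0101; dividend-adjusted growth = e^(0.01−0.02) = 0.9900.
Risk-neutral probability p = (0.9900 − 0.9)/(1.2 − 0.9) = 0.0900/0.3000 = 0.3002
Terminal stock prices: S_uuu = 190.1, S_uud = 142.6, S_udd = 106.9, S_ddd = 80.19
Terminal payoffs (S − K): max(60.08, 0) = 60.08, max(12.56, 0) = 12.56, max(-23.08, 0) = 0, max(-49.81, 0) = 0
Node uu (S = 158.4): V_uu = e^(−0.01)·[0.3002·60.0800 + 0.6998·12.5600] = 26.5570
Node ud (S = 118.8): V_ud = e^(−0.01)·[0.3002·12.5600 + 0.6998·0.0000] = 3.7326
Node dd (S = 89.1): V_dd = e^(−0.01)·[0.3002·0.0000 + 0.6998·0.0000] = 0.0000
Node u (S = 132): V_u = e^(−0.01)·[0.3002·26.5570 + 0.6998·3.7326] = 10.4784
Node d (S = 99): V_d = e^(−0.01)·[0.3002·3.7326 + 0.6998·0.0000] = 1.1092
Node 0 (S = 110): V_0 = e^(−0.01)·[0.3002·10.4784 + 0.6998·1.1092] = 3.8825

€3.88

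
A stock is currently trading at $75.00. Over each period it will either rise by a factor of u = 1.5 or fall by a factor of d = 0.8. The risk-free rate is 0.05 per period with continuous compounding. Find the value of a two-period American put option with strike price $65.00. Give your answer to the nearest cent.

Risk-neutral probability p = (e^0.05 − 0.8)/(1.5 − 0.8) = 0.2513/0.7000 = 0.3590
Terminal stock prices: S_uu = 168.8, S_ud = 90, S_dd = 48
Terminal payoffs (K − S): max(-103.8, 0) = 0, max(-25, 0) = 0, max(17, 0) = 17
Node u (S = 112.5): continuation = e^(−0.05)·[0.3590·0.0000 + 0.6410·0.0000] = 0.0000; exercise value = 0.0000 ≤ continuation, so V_u = 0.0000
Node d (S = 60): continuation = e^(−0.05)·[0.3590·0.0000 + 0.6410·17.0000] = 10.3662; exercise value = 5.0000 ≤ continuation, so V_d = 10.3662
Node 0 (S = 75): continuation = e^(−0.05)·[0.3590·0.0000 + 0.6410·10.3662] = 6.3211; exercise value = 0.0000 ≤ continuation, so V_0 = 6.3211

$6.32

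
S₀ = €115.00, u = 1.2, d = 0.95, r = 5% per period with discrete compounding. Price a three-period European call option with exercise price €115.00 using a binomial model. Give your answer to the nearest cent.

Risk-neutral probability p = (1 + 0.05 − 0.95)/(1.2 − 0.95) = 0.1000/0.2500 = 0.4000
Terminal stock prices: S_uuu = 198.7, S_uud = 157.3, S_udd = 124.5, S_ddd = 98.6
Terminal payoffs (S − K): max(83.72, 0) = 83.72, max(42.32, 0) = 42.32, max(9.545, 0) = 9.545, max(-16.4, 0) = 0
Node uu (S = 165.6): V_uu = 1/1.05·[0.4000·83.7200 + 0.6000·42.3200] = 56.0762
Node ud (S = 131.1): V_ud = 1/1.05·[0.4000·42.3200 + 0.6000·9.5450] = 21.5762
Node dd (S = 103.8): V_dd = 1/1.05·[0.4000·9.5450 + 0.6000·0.0000] = 3.6362
Node u (S = 138): V_u = 1/1.05·[0.4000·56.0762 + 0.6000·21.5762] = 33.6916
Node d (S = 109.2): V_d = 1/1.05·[0.4000·21.5762 + 0.6000·3.6362] = 10.2973
Node 0 (S = 115): V_0 = 1/1.05·[0.4000·33.6916 + 0.6000·10.2973] = 18.7191

€18.72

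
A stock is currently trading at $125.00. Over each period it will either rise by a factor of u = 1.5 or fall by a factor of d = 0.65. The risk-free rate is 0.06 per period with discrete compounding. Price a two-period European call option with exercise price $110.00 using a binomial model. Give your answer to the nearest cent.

Risk-neutral probability p = (1 + 0.06 − 0.65)/(1.5 − 0.65) = 0.4100/0.8500 = 0.4824
Terminal stock prices: S_uu = 281.2, S_ud = 121.9, S_dd = 52.81
Terminal payoffs (S − K): max(171.2, 0) = 171.2, max(11.88, 0) = 11.88, max(-57.19, 0) = 0
Node u (S = 187.5): V_u = 1/1.06·[0.4824·171.2500 + 0.5176·11.8750] = 83.7264
Node d (S = 81.25): V_d = 1/1.06·[0.4824·11.8750 + 0.5176·0.0000] = 5.4037
Node 0 (S = 125): V_0 = 1/1.06·[0.4824·83.7264 + 0.5176·5.4037] = 40.7386

$40.74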